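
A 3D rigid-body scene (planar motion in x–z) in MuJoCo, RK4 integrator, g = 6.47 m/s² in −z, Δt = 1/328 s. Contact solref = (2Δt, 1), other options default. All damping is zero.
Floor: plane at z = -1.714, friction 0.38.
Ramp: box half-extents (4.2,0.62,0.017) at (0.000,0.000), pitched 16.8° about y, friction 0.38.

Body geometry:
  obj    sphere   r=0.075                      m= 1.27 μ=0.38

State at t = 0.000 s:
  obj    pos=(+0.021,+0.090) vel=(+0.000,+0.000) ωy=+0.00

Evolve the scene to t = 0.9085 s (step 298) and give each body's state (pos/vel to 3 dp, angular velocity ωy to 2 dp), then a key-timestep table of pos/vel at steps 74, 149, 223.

State at t = 0.9085 s:
  obj    pos=(+0.549,-0.070) vel=(+1.162,-0.351) ωy=+16.18

Key-timestep trajectory:
   step    t(s)  obj.x    obj.z    obj.vx   obj.vz 
     74  0.2256   +0.054  +0.080  +0.289  -0.087
    149  0.4543   +0.153  +0.050  +0.581  -0.175
    223  0.6799   +0.317  +0.001  +0.869  -0.262


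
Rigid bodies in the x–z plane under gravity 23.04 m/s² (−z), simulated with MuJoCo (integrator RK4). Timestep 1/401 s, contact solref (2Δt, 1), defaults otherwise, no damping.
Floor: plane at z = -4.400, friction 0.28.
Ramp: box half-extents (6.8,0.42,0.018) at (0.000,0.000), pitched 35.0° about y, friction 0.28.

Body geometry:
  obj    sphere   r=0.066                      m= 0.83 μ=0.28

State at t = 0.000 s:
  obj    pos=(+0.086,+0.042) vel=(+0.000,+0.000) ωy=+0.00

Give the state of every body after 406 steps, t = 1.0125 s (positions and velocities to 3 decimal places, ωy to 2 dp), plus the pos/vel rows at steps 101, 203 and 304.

State at t = 1.0125 s:
  obj    pos=(+4.050,-2.733) vel=(+7.829,-5.482) ωy=+144.79

Key-timestep trajectory:
   step    t(s)  obj.x    obj.z    obj.vx   obj.vz 
    101  0.2519   +0.332  -0.130  +1.948  -1.364
    203  0.5062   +1.077  -0.652  +3.915  -2.741
    304  0.7581   +2.308  -1.514  +5.862  -4.105


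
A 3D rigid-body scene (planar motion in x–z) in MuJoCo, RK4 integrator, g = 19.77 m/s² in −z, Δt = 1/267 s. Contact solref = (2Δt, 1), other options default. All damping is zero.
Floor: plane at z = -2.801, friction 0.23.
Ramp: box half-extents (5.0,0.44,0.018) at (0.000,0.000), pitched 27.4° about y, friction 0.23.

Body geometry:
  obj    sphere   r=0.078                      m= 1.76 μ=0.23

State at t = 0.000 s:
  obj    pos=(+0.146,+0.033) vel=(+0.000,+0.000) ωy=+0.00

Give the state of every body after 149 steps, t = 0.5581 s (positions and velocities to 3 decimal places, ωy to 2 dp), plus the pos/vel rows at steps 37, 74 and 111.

State at t = 0.5581 s:
  obj    pos=(+1.044,-0.433) vel=(+3.220,-1.669) ωy=+46.48

Key-timestep trajectory:
   step    t(s)  obj.x    obj.z    obj.vx   obj.vz 
     37  0.1386   +0.201  +0.004  +0.800  -0.415
     74  0.2772   +0.368  -0.082  +1.599  -0.829
    111  0.4157   +0.645  -0.226  +2.399  -1.243


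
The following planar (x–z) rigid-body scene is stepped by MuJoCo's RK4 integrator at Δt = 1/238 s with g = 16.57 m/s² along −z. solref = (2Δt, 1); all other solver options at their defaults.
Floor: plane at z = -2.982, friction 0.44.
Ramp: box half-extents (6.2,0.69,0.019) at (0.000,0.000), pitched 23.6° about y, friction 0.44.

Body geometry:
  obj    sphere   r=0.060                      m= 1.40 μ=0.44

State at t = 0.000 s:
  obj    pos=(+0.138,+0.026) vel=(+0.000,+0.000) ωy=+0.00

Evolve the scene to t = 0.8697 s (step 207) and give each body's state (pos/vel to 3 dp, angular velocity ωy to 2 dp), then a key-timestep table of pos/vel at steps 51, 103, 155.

State at t = 0.8697 s:
  obj    pos=(+1.780,-0.692) vel=(+3.777,-1.650) ωy=+68.68

Key-timestep trajectory:
   step    t(s)  obj.x    obj.z    obj.vx   obj.vz 
     51  0.2143   +0.238  -0.018  +0.931  -0.407
    103  0.4328   +0.545  -0.152  +1.879  -0.821
    155  0.6513   +1.059  -0.376  +2.828  -1.235


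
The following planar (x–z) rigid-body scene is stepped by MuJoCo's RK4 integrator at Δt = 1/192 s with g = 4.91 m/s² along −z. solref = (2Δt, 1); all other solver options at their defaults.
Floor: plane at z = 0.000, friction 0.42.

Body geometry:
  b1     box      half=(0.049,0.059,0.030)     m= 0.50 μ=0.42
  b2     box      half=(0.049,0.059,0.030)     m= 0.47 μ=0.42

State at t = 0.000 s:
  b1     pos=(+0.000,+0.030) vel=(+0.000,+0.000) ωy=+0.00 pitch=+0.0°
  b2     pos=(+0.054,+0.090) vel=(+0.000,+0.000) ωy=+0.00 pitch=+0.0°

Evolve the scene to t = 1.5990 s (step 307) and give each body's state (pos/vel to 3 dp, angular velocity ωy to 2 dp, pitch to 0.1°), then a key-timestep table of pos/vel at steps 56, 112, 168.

State at t = 1.5990 s:
  b1     pos=(+0.000,+0.030) vel=(+0.000,+0.000) ωy=+0.00 pitch=+0.0°
  b2     pos=(+0.102,+0.049) vel=(+0.000,+0.000) ωy=+0.00 pitch=+90.0°

Key-timestep trajectory:
   step    t(s)  b1.x    b1.z    b1.vx   b1.vz   b2.x    b2.z    b2.vx   b2.vz 
     56  0.2917   +0.000  +0.030  +0.000  +0.000   +0.075  +0.076  +0.159  -0.230
    112  0.5833   +0.000  +0.030  +0.000  +0.000   +0.119  +0.056  +0.016  +0.003
    168  0.8750   +0.000  +0.030  +0.000  +0.000   +0.097  +0.052  -0.020  +0.011


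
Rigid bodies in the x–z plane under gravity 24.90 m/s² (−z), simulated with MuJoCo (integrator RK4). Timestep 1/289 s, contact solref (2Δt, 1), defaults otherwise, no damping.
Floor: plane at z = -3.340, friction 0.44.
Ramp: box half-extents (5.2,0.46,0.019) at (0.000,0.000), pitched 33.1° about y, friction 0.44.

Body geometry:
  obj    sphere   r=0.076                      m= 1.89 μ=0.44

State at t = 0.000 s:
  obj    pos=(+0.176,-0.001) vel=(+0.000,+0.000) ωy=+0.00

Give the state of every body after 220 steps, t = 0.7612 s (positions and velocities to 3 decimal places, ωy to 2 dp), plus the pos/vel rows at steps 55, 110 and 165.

State at t = 0.7612 s:
  obj    pos=(+2.534,-1.538) vel=(+6.194,-4.038) ωy=+97.27

Key-timestep trajectory:
   step    t(s)  obj.x    obj.z    obj.vx   obj.vz 
     55  0.1903   +0.323  -0.097  +1.549  -1.010
    110  0.3806   +0.765  -0.386  +3.097  -2.019
    165  0.5709   +1.502  -0.866  +4.646  -3.028


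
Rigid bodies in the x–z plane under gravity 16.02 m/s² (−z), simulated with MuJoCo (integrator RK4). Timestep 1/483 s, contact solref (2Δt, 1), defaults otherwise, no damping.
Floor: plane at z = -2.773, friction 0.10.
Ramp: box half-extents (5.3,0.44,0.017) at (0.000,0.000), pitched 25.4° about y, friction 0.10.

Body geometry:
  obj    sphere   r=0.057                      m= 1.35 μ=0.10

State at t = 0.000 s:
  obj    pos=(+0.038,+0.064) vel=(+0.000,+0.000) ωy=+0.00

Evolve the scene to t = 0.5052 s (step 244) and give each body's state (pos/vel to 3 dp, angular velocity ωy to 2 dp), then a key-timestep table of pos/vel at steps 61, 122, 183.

State at t = 0.5052 s:
  obj    pos=(+0.663,-0.233) vel=(+2.484,-1.152) ωy=+32.17

Key-timestep trajectory:
   step    t(s)  obj.x    obj.z    obj.vx   obj.vz 
     61  0.1263   +0.077  +0.045  +0.617  -0.298
    122  0.2526   +0.194  -0.010  +1.238  -0.586
    183  0.3789   +0.390  -0.103  +1.855  -0.885


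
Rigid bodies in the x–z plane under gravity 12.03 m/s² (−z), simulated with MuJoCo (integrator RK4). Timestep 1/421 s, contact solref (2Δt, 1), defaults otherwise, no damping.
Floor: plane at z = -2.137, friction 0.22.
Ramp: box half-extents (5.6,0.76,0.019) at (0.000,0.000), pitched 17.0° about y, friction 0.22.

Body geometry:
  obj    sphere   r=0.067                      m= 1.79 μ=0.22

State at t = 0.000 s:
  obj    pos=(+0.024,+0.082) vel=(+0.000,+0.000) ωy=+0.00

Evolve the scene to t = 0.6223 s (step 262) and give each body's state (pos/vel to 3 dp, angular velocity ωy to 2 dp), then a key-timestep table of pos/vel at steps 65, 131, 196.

State at t = 0.6223 s:
  obj    pos=(+0.489,-0.060) vel=(+1.495,-0.457) ωy=+23.33

Key-timestep trajectory:
   step    t(s)  obj.x    obj.z    obj.vx   obj.vz 
     65  0.1544   +0.053  +0.074  +0.371  -0.113
    131  0.3112   +0.140  +0.047  +0.748  -0.229
    196  0.4656   +0.285  +0.003  +1.119  -0.342


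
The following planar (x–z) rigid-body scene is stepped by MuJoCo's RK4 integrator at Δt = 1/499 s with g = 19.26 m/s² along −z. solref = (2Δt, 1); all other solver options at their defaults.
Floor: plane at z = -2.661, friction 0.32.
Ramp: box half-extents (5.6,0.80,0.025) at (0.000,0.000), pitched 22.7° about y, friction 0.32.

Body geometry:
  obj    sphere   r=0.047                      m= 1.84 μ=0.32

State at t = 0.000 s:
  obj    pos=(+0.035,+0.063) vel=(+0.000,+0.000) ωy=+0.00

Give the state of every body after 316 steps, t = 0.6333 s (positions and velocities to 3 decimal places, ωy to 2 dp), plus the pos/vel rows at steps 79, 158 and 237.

State at t = 0.6333 s:
  obj    pos=(+1.017,-0.347) vel=(+3.102,-1.297) ωy=+71.52

Key-timestep trajectory:
   step    t(s)  obj.x    obj.z    obj.vx   obj.vz 
     79  0.1583   +0.097  +0.038  +0.775  -0.324
    158  0.3166   +0.281  -0.039  +1.551  -0.649
    237  0.4749   +0.588  -0.168  +2.326  -0.973


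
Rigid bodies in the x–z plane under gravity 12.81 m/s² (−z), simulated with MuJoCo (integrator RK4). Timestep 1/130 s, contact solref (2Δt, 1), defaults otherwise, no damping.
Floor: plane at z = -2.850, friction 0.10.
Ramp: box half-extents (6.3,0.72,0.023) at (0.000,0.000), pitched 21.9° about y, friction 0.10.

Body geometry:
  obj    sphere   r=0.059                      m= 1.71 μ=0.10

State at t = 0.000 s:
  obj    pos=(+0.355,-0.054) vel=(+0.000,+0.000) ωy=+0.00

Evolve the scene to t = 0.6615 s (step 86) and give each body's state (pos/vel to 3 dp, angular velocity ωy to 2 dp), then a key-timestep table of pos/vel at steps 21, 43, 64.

State at t = 0.6615 s:
  obj    pos=(+1.084,-0.347) vel=(+2.209,-0.864) ωy=+33.37

Key-timestep trajectory:
   step    t(s)  obj.x    obj.z    obj.vx   obj.vz 
     21  0.1615   +0.398  -0.072  +0.538  -0.216
     43  0.3308   +0.537  -0.128  +1.103  -0.437
     64  0.4923   +0.758  -0.217  +1.644  -0.645


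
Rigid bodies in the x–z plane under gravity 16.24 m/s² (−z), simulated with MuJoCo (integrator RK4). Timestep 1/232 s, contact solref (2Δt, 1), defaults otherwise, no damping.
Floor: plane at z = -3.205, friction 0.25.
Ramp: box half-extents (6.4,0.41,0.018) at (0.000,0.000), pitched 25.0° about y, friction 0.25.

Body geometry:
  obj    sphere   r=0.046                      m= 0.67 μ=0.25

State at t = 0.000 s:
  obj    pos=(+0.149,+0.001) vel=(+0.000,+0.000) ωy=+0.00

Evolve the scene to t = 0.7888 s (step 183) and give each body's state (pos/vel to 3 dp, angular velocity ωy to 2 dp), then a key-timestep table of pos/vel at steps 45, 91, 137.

State at t = 0.7888 s:
  obj    pos=(+1.531,-0.644) vel=(+3.505,-1.634) ωy=+84.05

Key-timestep trajectory:
   step    t(s)  obj.x    obj.z    obj.vx   obj.vz 
     45  0.1940   +0.233  -0.038  +0.862  -0.402
     91  0.3922   +0.491  -0.158  +1.743  -0.813
    137  0.5905   +0.924  -0.360  +2.624  -1.224


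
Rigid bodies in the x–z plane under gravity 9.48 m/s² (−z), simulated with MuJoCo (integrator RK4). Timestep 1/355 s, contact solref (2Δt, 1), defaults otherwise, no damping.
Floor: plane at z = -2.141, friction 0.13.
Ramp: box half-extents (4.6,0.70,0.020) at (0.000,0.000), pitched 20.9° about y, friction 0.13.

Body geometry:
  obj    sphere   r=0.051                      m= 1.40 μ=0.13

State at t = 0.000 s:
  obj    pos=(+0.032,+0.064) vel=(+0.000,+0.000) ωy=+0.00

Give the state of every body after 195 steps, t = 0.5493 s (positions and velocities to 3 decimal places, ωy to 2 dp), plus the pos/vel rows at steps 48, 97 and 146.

State at t = 0.5493 s:
  obj    pos=(+0.372,-0.066) vel=(+1.240,-0.473) ωy=+26.01

Key-timestep trajectory:
   step    t(s)  obj.x    obj.z    obj.vx   obj.vz 
     48  0.1352   +0.053  +0.056  +0.305  -0.117
     97  0.2732   +0.116  +0.032  +0.617  -0.236
    146  0.4113   +0.223  -0.009  +0.928  -0.354


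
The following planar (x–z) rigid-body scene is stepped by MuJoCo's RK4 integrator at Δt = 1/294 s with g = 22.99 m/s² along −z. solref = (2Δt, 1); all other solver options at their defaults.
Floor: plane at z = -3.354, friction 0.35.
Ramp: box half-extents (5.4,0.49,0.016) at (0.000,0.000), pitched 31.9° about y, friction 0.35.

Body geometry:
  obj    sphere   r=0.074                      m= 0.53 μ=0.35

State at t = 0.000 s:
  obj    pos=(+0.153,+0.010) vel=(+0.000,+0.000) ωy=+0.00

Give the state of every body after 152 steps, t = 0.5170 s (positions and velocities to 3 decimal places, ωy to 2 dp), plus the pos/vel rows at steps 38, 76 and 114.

State at t = 0.5170 s:
  obj    pos=(+1.138,-0.602) vel=(+3.809,-2.371) ωy=+60.61

Key-timestep trajectory:
   step    t(s)  obj.x    obj.z    obj.vx   obj.vz 
     38  0.1293   +0.215  -0.028  +0.952  -0.593
     76  0.2585   +0.400  -0.143  +1.905  -1.186
    114  0.3878   +0.707  -0.334  +2.857  -1.778


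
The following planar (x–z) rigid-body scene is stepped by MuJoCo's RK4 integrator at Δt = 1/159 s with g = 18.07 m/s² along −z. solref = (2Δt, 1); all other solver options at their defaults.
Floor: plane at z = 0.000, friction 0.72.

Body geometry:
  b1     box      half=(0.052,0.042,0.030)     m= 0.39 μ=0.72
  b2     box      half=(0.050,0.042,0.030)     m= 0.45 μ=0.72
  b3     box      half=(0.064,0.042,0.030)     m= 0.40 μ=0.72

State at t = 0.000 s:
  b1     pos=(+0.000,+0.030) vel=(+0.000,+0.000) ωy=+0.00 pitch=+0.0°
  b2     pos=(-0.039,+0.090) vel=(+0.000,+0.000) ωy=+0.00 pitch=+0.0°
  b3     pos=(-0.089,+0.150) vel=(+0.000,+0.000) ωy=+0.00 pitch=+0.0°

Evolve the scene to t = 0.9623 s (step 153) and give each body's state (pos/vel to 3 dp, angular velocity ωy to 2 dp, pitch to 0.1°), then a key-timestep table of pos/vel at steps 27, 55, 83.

State at t = 0.9623 s:
  b1     pos=(+0.000,+0.030) vel=(+0.000,+0.000) ωy=+0.00 pitch=+0.0°
  b2     pos=(-0.089,+0.050) vel=(+0.000,+0.000) ωy=+0.00 pitch=-90.0°
  b3     pos=(-0.290,+0.030) vel=(+0.000,+0.000) ωy=+0.00 pitch=+180.0°

Key-timestep trajectory:
   step    t(s)  b1.x    b1.z    b1.vx   b1.vz   b2.x    b2.z    b2.vx   b2.vz   b3.x    b3.z    b3.vx   b3.vz 
     27  0.1698   +0.000  +0.030  +0.001  +0.000   -0.058  +0.092  -0.303  -0.062   -0.135  +0.112  -0.531  -0.802
     55  0.3459   +0.000  +0.030  +0.000  +0.000   -0.089  +0.050  +0.002  +0.004   -0.212  +0.070  -0.232  +0.052
     83  0.5220   +0.000  +0.030  +0.000  +0.000   -0.089  +0.050  +0.000  +0.000   -0.254  +0.063  -0.427  -0.244


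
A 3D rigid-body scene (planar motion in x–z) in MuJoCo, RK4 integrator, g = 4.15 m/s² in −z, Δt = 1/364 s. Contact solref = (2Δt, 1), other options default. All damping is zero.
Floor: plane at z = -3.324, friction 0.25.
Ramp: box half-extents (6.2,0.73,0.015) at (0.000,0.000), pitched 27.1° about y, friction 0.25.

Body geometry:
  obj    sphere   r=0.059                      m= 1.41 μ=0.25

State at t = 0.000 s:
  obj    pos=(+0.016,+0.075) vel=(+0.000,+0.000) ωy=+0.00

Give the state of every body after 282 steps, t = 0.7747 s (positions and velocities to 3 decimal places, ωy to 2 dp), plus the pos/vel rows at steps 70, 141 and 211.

State at t = 0.7747 s:
  obj    pos=(+0.377,-0.110) vel=(+0.931,-0.477) ωy=+17.73

Key-timestep trajectory:
   step    t(s)  obj.x    obj.z    obj.vx   obj.vz 
     70  0.1923   +0.038  +0.064  +0.231  -0.118
    141  0.3874   +0.106  +0.029  +0.466  -0.238
    211  0.5797   +0.218  -0.028  +0.697  -0.357


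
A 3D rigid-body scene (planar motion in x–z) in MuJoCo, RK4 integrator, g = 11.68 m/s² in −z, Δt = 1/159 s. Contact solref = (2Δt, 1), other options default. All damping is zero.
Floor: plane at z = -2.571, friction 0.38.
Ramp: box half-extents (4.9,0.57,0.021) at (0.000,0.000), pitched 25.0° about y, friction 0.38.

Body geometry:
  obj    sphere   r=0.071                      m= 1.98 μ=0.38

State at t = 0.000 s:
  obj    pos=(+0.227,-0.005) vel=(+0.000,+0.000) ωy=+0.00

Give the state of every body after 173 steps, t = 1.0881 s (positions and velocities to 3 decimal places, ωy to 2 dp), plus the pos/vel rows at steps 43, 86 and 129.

State at t = 1.0881 s:
  obj    pos=(+2.119,-0.887) vel=(+3.477,-1.621) ωy=+54.02

Key-timestep trajectory:
   step    t(s)  obj.x    obj.z    obj.vx   obj.vz 
     43  0.2704   +0.344  -0.059  +0.864  -0.403
     86  0.5409   +0.695  -0.222  +1.728  -0.806
    129  0.8113   +1.279  -0.495  +2.593  -1.209


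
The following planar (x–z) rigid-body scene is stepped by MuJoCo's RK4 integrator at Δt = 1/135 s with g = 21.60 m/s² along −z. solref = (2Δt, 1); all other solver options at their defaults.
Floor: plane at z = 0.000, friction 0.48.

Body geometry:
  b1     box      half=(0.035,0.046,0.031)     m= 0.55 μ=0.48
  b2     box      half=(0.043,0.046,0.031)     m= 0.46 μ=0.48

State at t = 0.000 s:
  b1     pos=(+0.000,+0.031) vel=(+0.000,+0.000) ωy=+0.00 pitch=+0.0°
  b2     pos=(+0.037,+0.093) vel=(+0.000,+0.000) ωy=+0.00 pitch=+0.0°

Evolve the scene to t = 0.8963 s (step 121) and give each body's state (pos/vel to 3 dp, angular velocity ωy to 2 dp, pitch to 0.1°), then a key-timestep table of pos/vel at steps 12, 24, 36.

State at t = 0.8963 s:
  b1     pos=(+0.000,+0.031) vel=(+0.000,+0.000) ωy=+0.00 pitch=+0.0°
  b2     pos=(+0.078,+0.043) vel=(+0.000,+0.000) ωy=+0.00 pitch=+90.0°

Key-timestep trajectory:
   step    t(s)  b1.x    b1.z    b1.vx   b1.vz   b2.x    b2.z    b2.vx   b2.vz 
     12  0.0889   +0.000  +0.031  +0.000  +0.002   +0.040  +0.092  +0.093  -0.012
     24  0.1778   +0.000  +0.031  -0.001  +0.000   +0.060  +0.081  +0.352  -0.417
     36  0.2667   +0.000  +0.031  +0.000  +0.000   +0.079  +0.041  -0.047  +0.109


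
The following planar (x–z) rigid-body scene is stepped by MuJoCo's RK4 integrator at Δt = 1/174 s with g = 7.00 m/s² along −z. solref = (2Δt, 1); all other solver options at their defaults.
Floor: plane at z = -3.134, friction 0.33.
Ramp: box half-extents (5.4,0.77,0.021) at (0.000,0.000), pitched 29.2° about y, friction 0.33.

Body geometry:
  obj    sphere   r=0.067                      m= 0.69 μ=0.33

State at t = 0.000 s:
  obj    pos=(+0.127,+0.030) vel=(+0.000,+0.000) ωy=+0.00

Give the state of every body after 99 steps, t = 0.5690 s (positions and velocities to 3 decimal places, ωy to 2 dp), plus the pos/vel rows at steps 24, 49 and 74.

State at t = 0.5690 s:
  obj    pos=(+0.472,-0.163) vel=(+1.212,-0.677) ωy=+20.71

Key-timestep trajectory:
   step    t(s)  obj.x    obj.z    obj.vx   obj.vz 
     24  0.1379   +0.147  +0.019  +0.294  -0.164
     49  0.2816   +0.211  -0.017  +0.600  -0.335
     74  0.4253   +0.320  -0.078  +0.906  -0.506


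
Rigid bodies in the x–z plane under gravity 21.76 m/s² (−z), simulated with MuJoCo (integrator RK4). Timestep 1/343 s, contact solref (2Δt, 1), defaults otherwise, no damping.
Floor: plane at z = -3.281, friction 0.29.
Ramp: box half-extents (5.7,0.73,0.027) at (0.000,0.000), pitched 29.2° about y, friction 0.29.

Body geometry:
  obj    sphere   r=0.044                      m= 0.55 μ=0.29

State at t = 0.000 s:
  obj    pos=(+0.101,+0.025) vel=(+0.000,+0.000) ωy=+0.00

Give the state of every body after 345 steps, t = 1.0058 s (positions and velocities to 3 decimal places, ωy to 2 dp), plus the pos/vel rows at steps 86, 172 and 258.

State at t = 1.0058 s:
  obj    pos=(+3.449,-1.846) vel=(+6.658,-3.721) ωy=+173.32

Key-timestep trajectory:
   step    t(s)  obj.x    obj.z    obj.vx   obj.vz 
     86  0.2507   +0.309  -0.091  +1.660  -0.928
    172  0.5015   +0.933  -0.440  +3.319  -1.855
    258  0.7522   +1.974  -1.022  +4.979  -2.783


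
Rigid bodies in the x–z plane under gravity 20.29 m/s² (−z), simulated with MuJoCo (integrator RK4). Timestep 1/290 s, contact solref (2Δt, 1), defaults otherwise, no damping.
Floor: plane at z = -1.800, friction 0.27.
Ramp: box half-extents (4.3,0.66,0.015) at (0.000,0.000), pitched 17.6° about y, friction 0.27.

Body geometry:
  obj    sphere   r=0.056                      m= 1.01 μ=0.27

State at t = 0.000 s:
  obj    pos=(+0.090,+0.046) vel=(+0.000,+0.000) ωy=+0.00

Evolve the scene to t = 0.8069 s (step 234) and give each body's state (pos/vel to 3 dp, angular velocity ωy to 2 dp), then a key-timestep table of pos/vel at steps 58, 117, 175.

State at t = 0.8069 s:
  obj    pos=(+1.450,-0.385) vel=(+3.371,-1.069) ωy=+63.13

Key-timestep trajectory:
   step    t(s)  obj.x    obj.z    obj.vx   obj.vz 
     58  0.2000   +0.174  +0.019  +0.836  -0.265
    117  0.4034   +0.430  -0.062  +1.685  -0.535
    175  0.6034   +0.851  -0.195  +2.521  -0.800


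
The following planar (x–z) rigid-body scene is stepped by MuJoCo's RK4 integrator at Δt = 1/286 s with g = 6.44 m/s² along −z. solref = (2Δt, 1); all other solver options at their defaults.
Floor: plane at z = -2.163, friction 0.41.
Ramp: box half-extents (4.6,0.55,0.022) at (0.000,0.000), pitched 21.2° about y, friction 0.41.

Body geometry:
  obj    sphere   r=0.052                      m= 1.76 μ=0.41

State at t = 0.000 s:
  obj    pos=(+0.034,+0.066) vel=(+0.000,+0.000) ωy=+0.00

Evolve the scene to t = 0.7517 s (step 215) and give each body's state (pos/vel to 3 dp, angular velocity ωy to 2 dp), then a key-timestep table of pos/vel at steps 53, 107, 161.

State at t = 0.7517 s:
  obj    pos=(+0.472,-0.104) vel=(+1.166,-0.452) ωy=+24.04

Key-timestep trajectory:
   step    t(s)  obj.x    obj.z    obj.vx   obj.vz 
     53  0.1853   +0.061  +0.056  +0.287  -0.112
    107  0.3741   +0.143  +0.024  +0.580  -0.225
    161  0.5629   +0.280  -0.029  +0.873  -0.339


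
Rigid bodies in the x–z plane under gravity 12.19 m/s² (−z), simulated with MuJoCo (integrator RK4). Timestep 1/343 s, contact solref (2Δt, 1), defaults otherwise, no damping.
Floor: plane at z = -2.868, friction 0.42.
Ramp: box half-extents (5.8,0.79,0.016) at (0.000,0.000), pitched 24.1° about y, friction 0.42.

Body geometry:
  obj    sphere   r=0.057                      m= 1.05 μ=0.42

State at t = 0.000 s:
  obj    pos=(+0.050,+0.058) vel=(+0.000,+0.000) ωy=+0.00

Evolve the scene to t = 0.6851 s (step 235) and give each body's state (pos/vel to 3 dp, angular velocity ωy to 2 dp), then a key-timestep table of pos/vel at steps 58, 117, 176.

State at t = 0.6851 s:
  obj    pos=(+0.812,-0.283) vel=(+2.224,-0.995) ωy=+42.73

Key-timestep trajectory:
   step    t(s)  obj.x    obj.z    obj.vx   obj.vz 
     58  0.1691   +0.096  +0.037  +0.549  -0.246
    117  0.3411   +0.239  -0.027  +1.107  -0.495
    176  0.5131   +0.477  -0.134  +1.665  -0.745


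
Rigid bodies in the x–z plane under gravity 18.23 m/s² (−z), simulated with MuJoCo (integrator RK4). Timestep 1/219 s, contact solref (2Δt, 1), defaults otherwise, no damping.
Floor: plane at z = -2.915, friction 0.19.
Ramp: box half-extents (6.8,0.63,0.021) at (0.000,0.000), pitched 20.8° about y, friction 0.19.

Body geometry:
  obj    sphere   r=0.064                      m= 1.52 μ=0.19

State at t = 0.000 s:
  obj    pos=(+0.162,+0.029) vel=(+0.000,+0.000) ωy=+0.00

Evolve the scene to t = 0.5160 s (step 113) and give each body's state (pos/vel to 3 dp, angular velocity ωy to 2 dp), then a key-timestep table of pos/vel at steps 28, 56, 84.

State at t = 0.5160 s:
  obj    pos=(+0.738,-0.189) vel=(+2.231,-0.847) ωy=+37.27

Key-timestep trajectory:
   step    t(s)  obj.x    obj.z    obj.vx   obj.vz 
     28  0.1279   +0.197  +0.016  +0.553  -0.210
     56  0.2557   +0.304  -0.024  +1.106  -0.420
     84  0.3836   +0.480  -0.091  +1.658  -0.630


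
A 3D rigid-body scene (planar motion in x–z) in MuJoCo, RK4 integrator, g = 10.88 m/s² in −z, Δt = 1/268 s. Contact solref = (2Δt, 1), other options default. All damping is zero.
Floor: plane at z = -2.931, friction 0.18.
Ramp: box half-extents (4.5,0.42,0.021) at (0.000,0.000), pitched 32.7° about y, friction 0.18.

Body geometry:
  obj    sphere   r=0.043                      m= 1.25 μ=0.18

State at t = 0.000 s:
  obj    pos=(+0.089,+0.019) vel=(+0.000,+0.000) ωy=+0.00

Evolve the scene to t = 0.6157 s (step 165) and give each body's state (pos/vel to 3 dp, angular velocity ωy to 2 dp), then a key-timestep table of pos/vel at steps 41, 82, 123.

State at t = 0.6157 s:
  obj    pos=(+0.764,-0.415) vel=(+2.196,-1.398) ωy=+59.01

Key-timestep trajectory:
   step    t(s)  obj.x    obj.z    obj.vx   obj.vz 
     41  0.1530   +0.131  -0.008  +0.545  -0.352
     82  0.3060   +0.256  -0.088  +1.086  -0.709
    123  0.4590   +0.464  -0.222  +1.636  -1.046


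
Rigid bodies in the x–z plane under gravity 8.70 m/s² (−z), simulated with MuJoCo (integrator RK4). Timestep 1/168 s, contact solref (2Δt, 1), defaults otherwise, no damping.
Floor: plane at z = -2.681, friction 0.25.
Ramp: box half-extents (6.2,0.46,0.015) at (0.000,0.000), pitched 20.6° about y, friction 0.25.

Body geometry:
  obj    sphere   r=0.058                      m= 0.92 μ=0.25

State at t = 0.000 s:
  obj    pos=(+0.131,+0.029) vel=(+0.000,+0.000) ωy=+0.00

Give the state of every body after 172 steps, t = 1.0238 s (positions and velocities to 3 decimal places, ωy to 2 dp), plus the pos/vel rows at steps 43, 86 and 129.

State at t = 1.0238 s:
  obj    pos=(+1.204,-0.374) vel=(+2.095,-0.788) ωy=+38.59

Key-timestep trajectory:
   step    t(s)  obj.x    obj.z    obj.vx   obj.vz 
     43  0.2560   +0.198  +0.004  +0.524  -0.197
     86  0.5119   +0.399  -0.072  +1.048  -0.394
    129  0.7679   +0.734  -0.198  +1.572  -0.591


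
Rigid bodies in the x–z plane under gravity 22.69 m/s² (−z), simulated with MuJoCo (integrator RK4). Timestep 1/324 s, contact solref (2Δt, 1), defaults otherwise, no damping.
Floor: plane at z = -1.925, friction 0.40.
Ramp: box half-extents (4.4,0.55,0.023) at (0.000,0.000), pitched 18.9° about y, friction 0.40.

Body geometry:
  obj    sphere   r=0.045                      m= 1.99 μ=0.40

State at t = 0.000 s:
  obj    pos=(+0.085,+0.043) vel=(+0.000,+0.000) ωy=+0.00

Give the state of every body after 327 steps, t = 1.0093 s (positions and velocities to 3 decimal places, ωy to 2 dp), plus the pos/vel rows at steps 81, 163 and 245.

State at t = 1.0093 s:
  obj    pos=(+2.615,-0.823) vel=(+5.013,-1.716) ωy=+117.73

Key-timestep trajectory:
   step    t(s)  obj.x    obj.z    obj.vx   obj.vz 
     81  0.2500   +0.240  -0.010  +1.242  -0.425
    163  0.5031   +0.714  -0.172  +2.499  -0.855
    245  0.7562   +1.505  -0.443  +3.756  -1.286


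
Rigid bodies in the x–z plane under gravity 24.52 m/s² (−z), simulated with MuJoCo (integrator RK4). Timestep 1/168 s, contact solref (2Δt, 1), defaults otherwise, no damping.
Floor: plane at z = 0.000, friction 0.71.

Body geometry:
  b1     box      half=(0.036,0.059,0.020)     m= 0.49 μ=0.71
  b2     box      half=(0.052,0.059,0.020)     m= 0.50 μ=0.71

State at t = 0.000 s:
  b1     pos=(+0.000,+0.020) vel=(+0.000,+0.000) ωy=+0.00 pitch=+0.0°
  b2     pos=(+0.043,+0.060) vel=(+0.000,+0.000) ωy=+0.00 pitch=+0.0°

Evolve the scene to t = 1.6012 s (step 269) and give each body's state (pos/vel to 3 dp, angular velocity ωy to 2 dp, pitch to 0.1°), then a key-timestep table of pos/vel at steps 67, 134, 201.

State at t = 1.6012 s:
  b1     pos=(-0.002,+0.020) vel=(-0.001,+0.000) ωy=+0.00 pitch=+0.0°
  b2     pos=(+0.054,+0.049) vel=(+0.000,-0.001) ωy=-0.04 pitch=+41.0°

Key-timestep trajectory:
   step    t(s)  b1.x    b1.z    b1.vx   b1.vz   b2.x    b2.z    b2.vx   b2.vz 
     67  0.3988   +0.000  +0.020  -0.001  +0.000   +0.054  +0.050  +0.000  -0.001
    134  0.7976   -0.001  +0.020  -0.001  +0.000   +0.054  +0.050  +0.000  -0.001
    201  1.1964   -0.001  +0.020  -0.001  +0.000   +0.054  +0.050  +0.000  -0.001


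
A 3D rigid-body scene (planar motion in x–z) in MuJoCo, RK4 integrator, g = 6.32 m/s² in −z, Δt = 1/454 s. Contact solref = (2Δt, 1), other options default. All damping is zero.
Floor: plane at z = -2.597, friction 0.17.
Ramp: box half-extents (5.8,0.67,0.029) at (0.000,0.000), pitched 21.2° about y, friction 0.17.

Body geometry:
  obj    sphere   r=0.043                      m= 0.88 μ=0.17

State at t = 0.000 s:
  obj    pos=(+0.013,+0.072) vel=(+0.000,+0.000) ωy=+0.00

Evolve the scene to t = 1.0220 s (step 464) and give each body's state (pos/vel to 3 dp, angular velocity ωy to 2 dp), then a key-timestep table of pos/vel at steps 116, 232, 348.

State at t = 1.0220 s:
  obj    pos=(+0.808,-0.236) vel=(+1.556,-0.603) ωy=+38.80

Key-timestep trajectory:
   step    t(s)  obj.x    obj.z    obj.vx   obj.vz 
    116  0.2555   +0.063  +0.053  +0.389  -0.151
    232  0.5110   +0.212  -0.005  +0.778  -0.302
    348  0.7665   +0.460  -0.101  +1.167  -0.453


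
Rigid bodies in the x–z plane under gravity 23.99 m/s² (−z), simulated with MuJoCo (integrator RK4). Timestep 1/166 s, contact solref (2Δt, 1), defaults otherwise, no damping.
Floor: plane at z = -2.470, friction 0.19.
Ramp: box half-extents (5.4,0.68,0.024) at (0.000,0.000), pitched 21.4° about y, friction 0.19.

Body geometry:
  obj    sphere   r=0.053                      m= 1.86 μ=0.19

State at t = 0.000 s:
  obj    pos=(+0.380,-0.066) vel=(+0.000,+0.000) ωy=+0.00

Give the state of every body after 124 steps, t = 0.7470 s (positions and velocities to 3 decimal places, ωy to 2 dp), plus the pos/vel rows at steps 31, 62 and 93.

State at t = 0.7470 s:
  obj    pos=(+2.004,-0.703) vel=(+4.349,-1.704) ωy=+88.09

Key-timestep trajectory:
   step    t(s)  obj.x    obj.z    obj.vx   obj.vz 
     31  0.1867   +0.482  -0.106  +1.087  -0.426
     62  0.3735   +0.786  -0.225  +2.174  -0.852
     93  0.5602   +1.294  -0.424  +3.262  -1.278


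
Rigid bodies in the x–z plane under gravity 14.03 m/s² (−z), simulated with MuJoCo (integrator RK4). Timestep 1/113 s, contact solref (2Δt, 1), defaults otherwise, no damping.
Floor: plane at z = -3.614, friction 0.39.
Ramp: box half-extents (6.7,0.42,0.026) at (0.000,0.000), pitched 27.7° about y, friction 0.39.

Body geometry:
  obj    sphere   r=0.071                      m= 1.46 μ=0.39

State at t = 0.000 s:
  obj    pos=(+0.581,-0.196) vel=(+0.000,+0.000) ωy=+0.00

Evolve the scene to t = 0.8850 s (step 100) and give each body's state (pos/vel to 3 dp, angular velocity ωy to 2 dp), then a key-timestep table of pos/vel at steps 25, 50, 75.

State at t = 0.8850 s:
  obj    pos=(+2.196,-1.044) vel=(+3.650,-1.916) ωy=+58.05

Key-timestep trajectory:
   step    t(s)  obj.x    obj.z    obj.vx   obj.vz 
     25  0.2212   +0.682  -0.249  +0.913  -0.479
     50  0.4425   +0.985  -0.408  +1.825  -0.958
     75  0.6637   +1.490  -0.673  +2.737  -1.437


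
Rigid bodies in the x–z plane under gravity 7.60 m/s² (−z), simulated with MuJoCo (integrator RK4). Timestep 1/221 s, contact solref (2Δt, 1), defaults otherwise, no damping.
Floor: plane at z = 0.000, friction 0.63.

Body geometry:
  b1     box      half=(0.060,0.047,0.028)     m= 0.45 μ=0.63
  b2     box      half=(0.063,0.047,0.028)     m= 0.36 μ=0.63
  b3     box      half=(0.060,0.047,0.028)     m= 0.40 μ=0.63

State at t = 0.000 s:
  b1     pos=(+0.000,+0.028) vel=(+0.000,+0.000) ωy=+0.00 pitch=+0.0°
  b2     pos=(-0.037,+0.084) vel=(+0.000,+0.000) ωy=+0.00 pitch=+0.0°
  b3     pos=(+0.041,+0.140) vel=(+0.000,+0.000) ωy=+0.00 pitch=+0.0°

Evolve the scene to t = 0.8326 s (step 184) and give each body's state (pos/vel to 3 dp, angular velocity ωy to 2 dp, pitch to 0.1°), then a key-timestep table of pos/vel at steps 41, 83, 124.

State at t = 0.8326 s:
  b1     pos=(+0.000,+0.028) vel=(+0.000,+0.000) ωy=+0.00 pitch=+0.0°
  b2     pos=(-0.037,+0.084) vel=(+0.000,+0.000) ωy=+0.00 pitch=+0.0°
  b3     pos=(+0.211,+0.028) vel=(+0.000,+0.000) ωy=+0.00 pitch=+180.0°

Key-timestep trajectory:
   step    t(s)  b1.x    b1.z    b1.vx   b1.vz   b2.x    b2.z    b2.vx   b2.vz   b3.x    b3.z    b3.vx   b3.vz 
     41  0.1855   +0.000  +0.028  +0.000  +0.000   -0.037  +0.084  +0.000  +0.000   +0.060  +0.114  +0.153  -0.488
     83  0.3756   +0.000  +0.028  +0.000  +0.000   -0.037  +0.084  +0.000  +0.000   +0.129  +0.063  +0.255  +0.106
    124  0.5611   +0.000  +0.028  +0.000  +0.000   -0.037  +0.084  +0.000  +0.000   +0.172  +0.062  +0.282  -0.103


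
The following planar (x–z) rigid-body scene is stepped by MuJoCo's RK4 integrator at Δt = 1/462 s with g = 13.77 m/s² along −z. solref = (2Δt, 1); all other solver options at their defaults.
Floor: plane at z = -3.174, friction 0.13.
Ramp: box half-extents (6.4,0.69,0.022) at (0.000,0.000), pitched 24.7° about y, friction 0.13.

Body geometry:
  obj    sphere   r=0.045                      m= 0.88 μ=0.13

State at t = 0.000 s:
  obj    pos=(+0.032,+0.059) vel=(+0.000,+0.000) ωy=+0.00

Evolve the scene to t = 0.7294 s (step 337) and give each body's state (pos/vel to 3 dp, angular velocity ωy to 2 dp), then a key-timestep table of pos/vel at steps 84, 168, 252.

State at t = 0.7294 s:
  obj    pos=(+1.030,-0.400) vel=(+2.736,-1.256) ωy=+65.89

Key-timestep trajectory:
   step    t(s)  obj.x    obj.z    obj.vx   obj.vz 
     84  0.1818   +0.094  +0.030  +0.682  -0.315
    168  0.3636   +0.280  -0.055  +1.365  -0.624
    252  0.5455   +0.590  -0.198  +2.047  -0.937


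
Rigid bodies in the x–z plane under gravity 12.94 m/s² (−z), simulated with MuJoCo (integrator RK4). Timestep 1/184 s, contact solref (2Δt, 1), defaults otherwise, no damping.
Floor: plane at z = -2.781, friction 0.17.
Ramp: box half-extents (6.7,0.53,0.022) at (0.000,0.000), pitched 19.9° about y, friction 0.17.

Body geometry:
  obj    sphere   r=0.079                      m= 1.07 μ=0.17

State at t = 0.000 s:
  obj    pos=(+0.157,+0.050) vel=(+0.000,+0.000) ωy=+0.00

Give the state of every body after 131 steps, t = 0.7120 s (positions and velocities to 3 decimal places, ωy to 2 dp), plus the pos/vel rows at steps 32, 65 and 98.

State at t = 0.7120 s:
  obj    pos=(+0.907,-0.221) vel=(+2.106,-0.762) ωy=+28.34

Key-timestep trajectory:
   step    t(s)  obj.x    obj.z    obj.vx   obj.vz 
     32  0.1739   +0.202  +0.034  +0.515  -0.186
     65  0.3533   +0.342  -0.016  +1.045  -0.378
     98  0.5326   +0.577  -0.101  +1.576  -0.570


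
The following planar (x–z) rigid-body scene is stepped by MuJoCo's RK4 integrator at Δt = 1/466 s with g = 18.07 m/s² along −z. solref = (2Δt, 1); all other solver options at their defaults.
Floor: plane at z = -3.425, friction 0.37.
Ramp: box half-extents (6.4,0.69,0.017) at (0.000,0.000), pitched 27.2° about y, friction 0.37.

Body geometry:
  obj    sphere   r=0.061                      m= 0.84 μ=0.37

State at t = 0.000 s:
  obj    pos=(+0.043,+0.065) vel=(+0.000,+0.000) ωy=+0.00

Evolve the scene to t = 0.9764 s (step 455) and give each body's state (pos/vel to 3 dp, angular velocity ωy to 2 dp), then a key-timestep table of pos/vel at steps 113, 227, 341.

State at t = 0.9764 s:
  obj    pos=(+2.545,-1.220) vel=(+5.124,-2.633) ωy=+94.43

Key-timestep trajectory:
   step    t(s)  obj.x    obj.z    obj.vx   obj.vz 
    113  0.2425   +0.198  -0.014  +1.273  -0.654
    227  0.4871   +0.666  -0.255  +2.556  -1.314
    341  0.7318   +1.448  -0.657  +3.840  -1.973


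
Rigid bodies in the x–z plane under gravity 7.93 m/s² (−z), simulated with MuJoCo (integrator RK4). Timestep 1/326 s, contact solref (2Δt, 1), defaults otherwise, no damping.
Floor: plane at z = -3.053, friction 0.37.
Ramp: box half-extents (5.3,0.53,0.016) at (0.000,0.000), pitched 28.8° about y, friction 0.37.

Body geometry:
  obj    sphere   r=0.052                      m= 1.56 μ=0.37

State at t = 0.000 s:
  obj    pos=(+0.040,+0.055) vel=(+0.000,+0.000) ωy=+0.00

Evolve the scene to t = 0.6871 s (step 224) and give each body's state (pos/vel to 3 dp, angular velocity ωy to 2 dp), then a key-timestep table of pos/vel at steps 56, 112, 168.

State at t = 0.6871 s:
  obj    pos=(+0.605,-0.255) vel=(+1.643,-0.903) ωy=+36.05

Key-timestep trajectory:
   step    t(s)  obj.x    obj.z    obj.vx   obj.vz 
     56  0.1718   +0.076  +0.036  +0.411  -0.226
    112  0.3436   +0.181  -0.022  +0.822  -0.452
    168  0.5153   +0.358  -0.119  +1.232  -0.677


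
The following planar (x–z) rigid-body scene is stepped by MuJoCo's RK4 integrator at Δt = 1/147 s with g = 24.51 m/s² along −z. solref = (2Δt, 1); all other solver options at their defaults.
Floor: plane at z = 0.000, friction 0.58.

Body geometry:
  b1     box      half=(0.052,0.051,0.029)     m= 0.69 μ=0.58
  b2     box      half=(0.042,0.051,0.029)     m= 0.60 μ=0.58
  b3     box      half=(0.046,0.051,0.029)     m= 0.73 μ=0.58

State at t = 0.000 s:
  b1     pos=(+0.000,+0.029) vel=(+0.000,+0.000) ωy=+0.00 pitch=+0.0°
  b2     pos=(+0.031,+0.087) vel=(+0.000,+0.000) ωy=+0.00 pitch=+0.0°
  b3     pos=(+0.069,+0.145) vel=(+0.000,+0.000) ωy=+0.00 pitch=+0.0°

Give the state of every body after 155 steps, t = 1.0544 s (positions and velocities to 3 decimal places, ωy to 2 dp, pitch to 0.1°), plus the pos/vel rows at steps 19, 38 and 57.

State at t = 1.0544 s:
  b1     pos=(+0.000,+0.029) vel=(+0.000,+0.000) ωy=+0.00 pitch=+0.0°
  b2     pos=(+0.091,+0.042) vel=(+0.000,+0.000) ωy=+0.00 pitch=+90.0°
  b3     pos=(+0.168,+0.046) vel=(+0.000,+0.000) ωy=+0.00 pitch=+90.0°

Key-timestep trajectory:
   step    t(s)  b1.x    b1.z    b1.vx   b1.vz   b2.x    b2.z    b2.vx   b2.vz   b3.x    b3.z    b3.vx   b3.vz 
     19  0.1293   +0.000  +0.029  +0.000  +0.000   +0.032  +0.088  +0.024  +0.016   +0.073  +0.144  +0.069  -0.017
     38  0.2585   +0.000  +0.029  -0.003  +0.000   +0.043  +0.092  +0.214  +0.055   +0.101  +0.132  +0.465  -0.285
     57  0.3878   +0.000  +0.029  +0.000  +0.000   +0.094  +0.036  -0.047  +0.020   +0.171  +0.044  +0.074  +0.197


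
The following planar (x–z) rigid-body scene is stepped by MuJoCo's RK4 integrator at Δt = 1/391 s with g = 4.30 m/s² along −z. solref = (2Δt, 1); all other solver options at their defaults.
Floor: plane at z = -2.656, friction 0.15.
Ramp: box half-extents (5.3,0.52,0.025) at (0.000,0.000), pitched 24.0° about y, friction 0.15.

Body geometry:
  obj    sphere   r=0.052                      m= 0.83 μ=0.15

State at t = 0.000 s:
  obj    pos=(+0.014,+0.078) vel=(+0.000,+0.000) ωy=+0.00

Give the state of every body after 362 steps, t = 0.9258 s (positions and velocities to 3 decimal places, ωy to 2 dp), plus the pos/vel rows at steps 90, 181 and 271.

State at t = 0.9258 s:
  obj    pos=(+0.503,-0.140) vel=(+1.057,-0.470) ωy=+22.24

Key-timestep trajectory:
   step    t(s)  obj.x    obj.z    obj.vx   obj.vz 
     90  0.2302   +0.044  +0.065  +0.263  -0.117
    181  0.4629   +0.136  +0.024  +0.528  -0.235
    271  0.6931   +0.288  -0.044  +0.791  -0.352


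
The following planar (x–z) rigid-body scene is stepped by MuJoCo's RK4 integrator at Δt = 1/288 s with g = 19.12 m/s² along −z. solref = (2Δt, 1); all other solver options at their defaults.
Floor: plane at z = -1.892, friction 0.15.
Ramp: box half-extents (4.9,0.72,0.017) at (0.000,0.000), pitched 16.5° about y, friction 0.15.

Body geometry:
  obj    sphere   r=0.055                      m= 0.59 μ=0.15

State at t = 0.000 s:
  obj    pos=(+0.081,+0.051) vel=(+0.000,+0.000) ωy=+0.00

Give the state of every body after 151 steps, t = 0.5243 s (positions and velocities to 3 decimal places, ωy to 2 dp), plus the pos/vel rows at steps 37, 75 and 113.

State at t = 0.5243 s:
  obj    pos=(+0.592,-0.100) vel=(+1.950,-0.578) ωy=+36.97

Key-timestep trajectory:
   step    t(s)  obj.x    obj.z    obj.vx   obj.vz 
     37  0.1285   +0.112  +0.042  +0.478  -0.142
     75  0.2604   +0.207  +0.014  +0.969  -0.287
    113  0.3924   +0.367  -0.034  +1.459  -0.432


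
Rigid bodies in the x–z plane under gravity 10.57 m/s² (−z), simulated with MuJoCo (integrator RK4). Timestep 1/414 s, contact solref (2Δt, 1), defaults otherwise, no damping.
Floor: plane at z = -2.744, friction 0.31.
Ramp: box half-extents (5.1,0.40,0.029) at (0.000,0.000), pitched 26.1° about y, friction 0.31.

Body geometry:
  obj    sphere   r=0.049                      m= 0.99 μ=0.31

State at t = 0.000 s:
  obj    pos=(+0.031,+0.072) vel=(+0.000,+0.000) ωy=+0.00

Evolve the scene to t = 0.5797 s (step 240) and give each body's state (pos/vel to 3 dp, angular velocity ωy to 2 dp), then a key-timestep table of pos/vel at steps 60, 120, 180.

State at t = 0.5797 s:
  obj    pos=(+0.532,-0.174) vel=(+1.729,-0.847) ωy=+39.29

Key-timestep trajectory:
   step    t(s)  obj.x    obj.z    obj.vx   obj.vz 
     60  0.1449   +0.062  +0.056  +0.432  -0.212
    120  0.2899   +0.156  +0.010  +0.865  -0.424
    180  0.4348   +0.313  -0.066  +1.297  -0.635
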